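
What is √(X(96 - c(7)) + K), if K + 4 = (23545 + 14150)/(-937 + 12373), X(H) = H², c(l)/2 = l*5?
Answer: √2453240237/1906 ≈ 25.986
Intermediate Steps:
c(l) = 10*l (c(l) = 2*(l*5) = 2*(5*l) = 10*l)
K = -2683/3812 (K = -4 + (23545 + 14150)/(-937 + 12373) = -4 + 37695/11436 = -4 + 37695*(1/11436) = -4 + 12565/3812 = -2683/3812 ≈ -0.70383)
√(X(96 - c(7)) + K) = √((96 - 10*7)² - 2683/3812) = √((96 - 1*70)² - 2683/3812) = √((96 - 70)² - 2683/3812) = √(26² - 2683/3812) = √(676 - 2683/3812) = √(2574229/3812) = √2453240237/1906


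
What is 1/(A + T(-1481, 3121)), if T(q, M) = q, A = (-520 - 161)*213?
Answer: -1/146534 ≈ -6.8244e-6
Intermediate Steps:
A = -145053 (A = -681*213 = -145053)
1/(A + T(-1481, 3121)) = 1/(-145053 - 1481) = 1/(-146534) = -1/146534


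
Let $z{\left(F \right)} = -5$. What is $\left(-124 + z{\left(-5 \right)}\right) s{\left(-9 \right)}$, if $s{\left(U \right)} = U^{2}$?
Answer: $-10449$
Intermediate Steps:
$\left(-124 + z{\left(-5 \right)}\right) s{\left(-9 \right)} = \left(-124 - 5\right) \left(-9\right)^{2} = \left(-129\right) 81 = -10449$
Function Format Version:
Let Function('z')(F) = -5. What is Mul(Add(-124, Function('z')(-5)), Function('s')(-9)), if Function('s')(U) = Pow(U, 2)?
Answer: -10449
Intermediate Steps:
Mul(Add(-124, Function('z')(-5)), Function('s')(-9)) = Mul(Add(-124, -5), Pow(-9, 2)) = Mul(-129, 81) = -10449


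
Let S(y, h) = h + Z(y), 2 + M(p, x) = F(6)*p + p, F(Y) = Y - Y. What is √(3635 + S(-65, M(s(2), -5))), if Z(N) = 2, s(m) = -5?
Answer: 11*√30 ≈ 60.250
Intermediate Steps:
F(Y) = 0
M(p, x) = -2 + p (M(p, x) = -2 + (0*p + p) = -2 + (0 + p) = -2 + p)
S(y, h) = 2 + h (S(y, h) = h + 2 = 2 + h)
√(3635 + S(-65, M(s(2), -5))) = √(3635 + (2 + (-2 - 5))) = √(3635 + (2 - 7)) = √(3635 - 5) = √3630 = 11*√30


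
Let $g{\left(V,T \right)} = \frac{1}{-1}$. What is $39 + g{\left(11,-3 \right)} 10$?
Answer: $29$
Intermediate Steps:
$g{\left(V,T \right)} = -1$
$39 + g{\left(11,-3 \right)} 10 = 39 - 10 = 29$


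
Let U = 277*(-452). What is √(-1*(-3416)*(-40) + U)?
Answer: 22*I*√541 ≈ 511.71*I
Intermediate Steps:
U = -125204
√(-1*(-3416)*(-40) + U) = √(-1*(-3416)*(-40) - 125204) = √(3416*(-40) - 125204) = √(-136640 - 125204) = √(-261844) = 22*I*√541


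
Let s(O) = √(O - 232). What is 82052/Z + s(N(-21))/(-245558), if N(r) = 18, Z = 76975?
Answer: 82052/76975 - I*√214/245558 ≈ 1.066 - 5.9573e-5*I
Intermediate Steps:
s(O) = √(-232 + O)
82052/Z + s(N(-21))/(-245558) = 82052/76975 + √(-232 + 18)/(-245558) = 82052*(1/76975) + √(-214)*(-1/245558) = 82052/76975 + (I*√214)*(-1/245558) = 82052/76975 - I*√214/245558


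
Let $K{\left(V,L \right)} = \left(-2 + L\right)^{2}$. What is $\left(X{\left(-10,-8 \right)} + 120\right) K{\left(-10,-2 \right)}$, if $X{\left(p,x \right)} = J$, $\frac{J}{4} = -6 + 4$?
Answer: $1792$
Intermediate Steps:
$J = -8$ ($J = 4 \left(-6 + 4\right) = 4 \left(-2\right) = -8$)
$X{\left(p,x \right)} = -8$
$\left(X{\left(-10,-8 \right)} + 120\right) K{\left(-10,-2 \right)} = \left(-8 + 120\right) \left(-2 - 2\right)^{2} = 112 \left(-4\right)^{2} = 112 \cdot 16 = 1792$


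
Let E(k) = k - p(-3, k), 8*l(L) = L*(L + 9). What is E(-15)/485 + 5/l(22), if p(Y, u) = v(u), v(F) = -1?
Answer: 4926/165385 ≈ 0.029785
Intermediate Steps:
l(L) = L*(9 + L)/8 (l(L) = (L*(L + 9))/8 = (L*(9 + L))/8 = L*(9 + L)/8)
p(Y, u) = -1
E(k) = 1 + k (E(k) = k - 1*(-1) = k + 1 = 1 + k)
E(-15)/485 + 5/l(22) = (1 - 15)/485 + 5/(((⅛)*22*(9 + 22))) = -14*1/485 + 5/(((⅛)*22*31)) = -14/485 + 5/(341/4) = -14/485 + 5*(4/341) = -14/485 + 20/341 = 4926/165385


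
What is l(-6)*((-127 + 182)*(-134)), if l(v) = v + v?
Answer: 88440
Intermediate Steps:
l(v) = 2*v
l(-6)*((-127 + 182)*(-134)) = (2*(-6))*((-127 + 182)*(-134)) = -660*(-134) = -12*(-7370) = 88440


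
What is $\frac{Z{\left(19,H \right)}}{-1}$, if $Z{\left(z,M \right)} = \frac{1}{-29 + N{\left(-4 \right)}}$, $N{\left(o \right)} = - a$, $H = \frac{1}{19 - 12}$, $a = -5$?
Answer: $\frac{1}{24} \approx 0.041667$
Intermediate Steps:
$H = \frac{1}{7} \approx 0.14286$
$N{\left(o \right)} = 5$ ($N{\left(o \right)} = \left(-1\right) \left(-5\right) = 5$)
$Z{\left(z,M \right)} = - \frac{1}{24}$ ($Z{\left(z,M \right)} = \frac{1}{-29 + 5} = \frac{1}{-24} = - \frac{1}{24}$)
$\frac{Z{\left(19,H \right)}}{-1} = - \frac{1}{24 \left(-1\right)} = \left(- \frac{1}{24}\right) \left(-1\right) = \frac{1}{24}$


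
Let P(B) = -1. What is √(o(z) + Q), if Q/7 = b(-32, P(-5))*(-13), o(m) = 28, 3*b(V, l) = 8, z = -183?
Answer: 2*I*√483/3 ≈ 14.652*I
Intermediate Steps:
b(V, l) = 8/3 (b(V, l) = (⅓)*8 = 8/3)
Q = -728/3 (Q = 7*((8/3)*(-13)) = 7*(-104/3) = -728/3 ≈ -242.67)
√(o(z) + Q) = √(28 - 728/3) = √(-644/3) = 2*I*√483/3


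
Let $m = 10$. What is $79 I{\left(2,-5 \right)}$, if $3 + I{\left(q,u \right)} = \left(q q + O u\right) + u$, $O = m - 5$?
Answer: $-2291$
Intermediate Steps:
$O = 5$ ($O = 10 - 5 = 5$)
$I{\left(q,u \right)} = -3 + q^{2} + 6 u$ ($I{\left(q,u \right)} = -3 + \left(\left(q q + 5 u\right) + u\right) = -3 + \left(\left(q^{2} + 5 u\right) + u\right) = -3 + \left(q^{2} + 6 u\right) = -3 + q^{2} + 6 u$)
$79 I{\left(2,-5 \right)} = 79 \left(-3 + 2^{2} + 6 \left(-5\right)\right) = 79 \left(-3 + 4 - 30\right) = 79 \left(-29\right) = -2291$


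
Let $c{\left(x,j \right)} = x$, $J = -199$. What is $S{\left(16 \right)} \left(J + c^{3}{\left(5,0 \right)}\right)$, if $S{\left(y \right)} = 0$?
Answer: $0$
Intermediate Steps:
$S{\left(16 \right)} \left(J + c^{3}{\left(5,0 \right)}\right) = 0 \left(-199 + 5^{3}\right) = 0 \left(-199 + 125\right) = 0 \left(-74\right) = 0$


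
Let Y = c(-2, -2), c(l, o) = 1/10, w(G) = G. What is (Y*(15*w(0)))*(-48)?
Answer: 0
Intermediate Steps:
c(l, o) = 1/10
Y = 1/10 ≈ 0.10000
(Y*(15*w(0)))*(-48) = ((15*0)/10)*(-48) = ((1/10)*0)*(-48) = 0*(-48) = 0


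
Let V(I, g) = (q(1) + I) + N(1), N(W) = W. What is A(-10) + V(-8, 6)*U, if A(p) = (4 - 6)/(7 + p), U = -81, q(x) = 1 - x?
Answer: 1703/3 ≈ 567.67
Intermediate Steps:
V(I, g) = 1 + I (V(I, g) = ((1 - 1*1) + I) + 1 = ((1 - 1) + I) + 1 = (0 + I) + 1 = I + 1 = 1 + I)
A(p) = -2/(7 + p)
A(-10) + V(-8, 6)*U = -2/(7 - 10) + (1 - 8)*(-81) = -2/(-3) - 7*(-81) = -2*(-1/3) + 567 = 2/3 + 567 = 1703/3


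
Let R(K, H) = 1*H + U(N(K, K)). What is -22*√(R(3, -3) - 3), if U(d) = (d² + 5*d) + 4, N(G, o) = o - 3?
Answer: -22*I*√2 ≈ -31.113*I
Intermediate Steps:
N(G, o) = -3 + o
U(d) = 4 + d² + 5*d
R(K, H) = -11 + H + (-3 + K)² + 5*K (R(K, H) = 1*H + (4 + (-3 + K)² + 5*(-3 + K)) = H + (4 + (-3 + K)² + (-15 + 5*K)) = H + (-11 + (-3 + K)² + 5*K) = -11 + H + (-3 + K)² + 5*K)
-22*√(R(3, -3) - 3) = -22*√((-2 - 3 + 3² - 1*3) - 3) = -22*√((-2 - 3 + 9 - 3) - 3) = -22*√(1 - 3) = -22*I*√2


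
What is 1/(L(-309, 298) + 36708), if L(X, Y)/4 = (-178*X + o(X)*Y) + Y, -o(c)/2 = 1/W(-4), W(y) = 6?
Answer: 3/772532 ≈ 3.8833e-6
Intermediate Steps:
o(c) = -1/3 (o(c) = -2/6 = -2*1/6 = -1/3)
L(X, Y) = -712*X + 8*Y/3 (L(X, Y) = 4*((-178*X - Y/3) + Y) = 4*(-178*X + 2*Y/3) = -712*X + 8*Y/3)
1/(L(-309, 298) + 36708) = 1/((-712*(-309) + (8/3)*298) + 36708) = 1/((220008 + 2384/3) + 36708) = 1/(662408/3 + 36708) = 1/(772532/3) = 3/772532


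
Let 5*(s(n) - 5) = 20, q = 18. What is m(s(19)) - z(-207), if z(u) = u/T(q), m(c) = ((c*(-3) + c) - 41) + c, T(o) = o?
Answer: -77/2 ≈ -38.500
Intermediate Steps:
s(n) = 9 (s(n) = 5 + (⅕)*20 = 5 + 4 = 9)
m(c) = -41 - c (m(c) = ((-3*c + c) - 41) + c = (-2*c - 41) + c = (-41 - 2*c) + c = -41 - c)
z(u) = u/18
m(s(19)) - z(-207) = (-41 - 1*9) - (-207)/18 = (-41 - 9) - 1*(-23/2) = -50 + 23/2 = -77/2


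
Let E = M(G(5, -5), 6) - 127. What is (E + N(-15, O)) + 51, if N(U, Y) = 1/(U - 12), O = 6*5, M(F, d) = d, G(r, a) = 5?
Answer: -1891/27 ≈ -70.037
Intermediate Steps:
O = 30
N(U, Y) = 1/(-12 + U)
E = -121 (E = 6 - 127 = -121)
(E + N(-15, O)) + 51 = (-121 + 1/(-12 - 15)) + 51 = (-121 + 1/(-27)) + 51 = (-121 - 1/27) + 51 = -3268/27 + 51 = -1891/27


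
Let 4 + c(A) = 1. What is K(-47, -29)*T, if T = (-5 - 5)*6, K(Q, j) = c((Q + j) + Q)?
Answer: 180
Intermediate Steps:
c(A) = -3 (c(A) = -4 + 1 = -3)
K(Q, j) = -3
T = -60 (T = -10*6 = -60)
K(-47, -29)*T = -3*(-60) = 180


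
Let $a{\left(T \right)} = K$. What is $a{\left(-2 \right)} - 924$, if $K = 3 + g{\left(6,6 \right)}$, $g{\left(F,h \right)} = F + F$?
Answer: $-909$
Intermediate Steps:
$g{\left(F,h \right)} = 2 F$
$K = 15$ ($K = 3 + 2 \cdot 6 = 3 + 12 = 15$)
$a{\left(T \right)} = 15$
$a{\left(-2 \right)} - 924 = 15 - 924 = -909$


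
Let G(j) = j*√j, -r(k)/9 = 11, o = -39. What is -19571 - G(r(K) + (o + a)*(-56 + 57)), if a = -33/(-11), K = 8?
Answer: -19571 + 405*I*√15 ≈ -19571.0 + 1568.6*I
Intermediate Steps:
r(k) = -99 (r(k) = -9*11 = -99)
a = 3 (a = -33*(-1/11) = 3)
G(j) = j^(3/2)
-19571 - G(r(K) + (o + a)*(-56 + 57)) = -19571 - (-99 + (-39 + 3)*(-56 + 57))^(3/2) = -19571 - (-99 - 36*1)^(3/2) = -19571 - (-99 - 36)^(3/2) = -19571 - (-135)^(3/2) = -19571 - (-405)*I*√15 = -19571 + 405*I*√15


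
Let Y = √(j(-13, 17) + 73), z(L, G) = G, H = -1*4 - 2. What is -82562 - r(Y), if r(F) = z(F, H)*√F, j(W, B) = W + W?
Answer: -82562 + 6*47^(¼) ≈ -82546.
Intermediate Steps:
H = -6 (H = -4 - 2 = -6)
j(W, B) = 2*W
Y = √47 (Y = √(2*(-13) + 73) = √(-26 + 73) = √47 ≈ 6.8557)
r(F) = -6*√F
-82562 - r(Y) = -82562 - (-6)*√(√47) = -82562 - (-6)*47^(¼) = -82562 + 6*47^(¼)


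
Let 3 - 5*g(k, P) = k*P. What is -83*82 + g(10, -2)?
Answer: -34007/5 ≈ -6801.4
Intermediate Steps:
g(k, P) = 3/5 - P*k/5 (g(k, P) = 3/5 - k*P/5 = 3/5 - P*k/5)
-83*82 + g(10, -2) = -83*82 + (3/5 - 1/5*(-2)*10) = -6806 + (3/5 + 4) = -6806 + 23/5 = -34007/5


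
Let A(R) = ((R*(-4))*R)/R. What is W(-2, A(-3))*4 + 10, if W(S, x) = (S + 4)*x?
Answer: 106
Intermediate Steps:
A(R) = -4*R (A(R) = ((-4*R)*R)/R = (-4*R**2)/R = -4*R)
W(S, x) = x*(4 + S) (W(S, x) = (4 + S)*x = x*(4 + S))
W(-2, A(-3))*4 + 10 = ((-4*(-3))*(4 - 2))*4 + 10 = (12*2)*4 + 10 = 24*4 + 10 = 96 + 10 = 106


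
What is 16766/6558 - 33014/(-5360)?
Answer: 76592893/8787720 ≈ 8.7159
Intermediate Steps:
16766/6558 - 33014/(-5360) = 16766*(1/6558) - 33014*(-1/5360) = 8383/3279 + 16507/2680 = 76592893/8787720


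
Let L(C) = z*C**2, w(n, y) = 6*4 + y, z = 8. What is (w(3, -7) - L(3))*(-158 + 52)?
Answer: 5830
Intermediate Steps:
w(n, y) = 24 + y
L(C) = 8*C**2
(w(3, -7) - L(3))*(-158 + 52) = ((24 - 7) - 8*3**2)*(-158 + 52) = (17 - 8*9)*(-106) = (17 - 1*72)*(-106) = (17 - 72)*(-106) = -55*(-106) = 5830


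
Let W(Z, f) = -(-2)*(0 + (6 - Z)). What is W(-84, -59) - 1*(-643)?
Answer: 823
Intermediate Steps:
W(Z, f) = 12 - 2*Z (W(Z, f) = -(-2)*(6 - Z) = -(-12 + 2*Z) = 12 - 2*Z)
W(-84, -59) - 1*(-643) = (12 - 2*(-84)) - 1*(-643) = (12 + 168) + 643 = 180 + 643 = 823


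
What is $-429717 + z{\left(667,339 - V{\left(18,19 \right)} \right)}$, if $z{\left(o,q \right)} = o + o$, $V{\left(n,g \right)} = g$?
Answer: $-428383$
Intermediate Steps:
$z{\left(o,q \right)} = 2 o$
$-429717 + z{\left(667,339 - V{\left(18,19 \right)} \right)} = -429717 + 2 \cdot 667 = -429717 + 1334 = -428383$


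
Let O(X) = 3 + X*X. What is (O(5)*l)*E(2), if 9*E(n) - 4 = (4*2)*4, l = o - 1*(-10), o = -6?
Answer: 448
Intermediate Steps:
O(X) = 3 + X²
l = 4 (l = -6 - 1*(-10) = -6 + 10 = 4)
E(n) = 4 (E(n) = 4/9 + ((4*2)*4)/9 = 4/9 + (8*4)/9 = 4/9 + (⅑)*32 = 4/9 + 32/9 = 4)
(O(5)*l)*E(2) = ((3 + 5²)*4)*4 = ((3 + 25)*4)*4 = (28*4)*4 = 112*4 = 448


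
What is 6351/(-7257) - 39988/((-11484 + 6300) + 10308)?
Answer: -26894620/3098739 ≈ -8.6792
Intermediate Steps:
6351/(-7257) - 39988/((-11484 + 6300) + 10308) = 6351*(-1/7257) - 39988/(-5184 + 10308) = -2117/2419 - 39988/5124 = -2117/2419 - 39988*1/5124 = -2117/2419 - 9997/1281 = -26894620/3098739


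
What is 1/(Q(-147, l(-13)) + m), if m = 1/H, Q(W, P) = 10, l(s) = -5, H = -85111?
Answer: 85111/851109 ≈ 0.10000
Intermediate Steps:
m = -1/85111 (m = 1/(-85111) = -1/85111 ≈ -1.1749e-5)
1/(Q(-147, l(-13)) + m) = 1/(10 - 1/85111) = 1/(851109/85111) = 85111/851109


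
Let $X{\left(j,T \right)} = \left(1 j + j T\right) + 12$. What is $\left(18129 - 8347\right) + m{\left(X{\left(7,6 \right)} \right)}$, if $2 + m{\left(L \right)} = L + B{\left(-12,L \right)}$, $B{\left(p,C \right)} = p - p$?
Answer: $9841$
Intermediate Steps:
$B{\left(p,C \right)} = 0$
$X{\left(j,T \right)} = 12 + j + T j$ ($X{\left(j,T \right)} = \left(j + T j\right) + 12 = 12 + j + T j$)
$m{\left(L \right)} = -2 + L$ ($m{\left(L \right)} = -2 + \left(L + 0\right) = -2 + L$)
$\left(18129 - 8347\right) + m{\left(X{\left(7,6 \right)} \right)} = \left(18129 - 8347\right) + \left(-2 + \left(12 + 7 + 6 \cdot 7\right)\right) = 9782 + \left(-2 + \left(12 + 7 + 42\right)\right) = 9782 + \left(-2 + 61\right) = 9782 + 59 = 9841$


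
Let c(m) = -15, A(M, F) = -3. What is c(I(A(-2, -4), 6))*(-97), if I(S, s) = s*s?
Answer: 1455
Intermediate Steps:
I(S, s) = s²
c(I(A(-2, -4), 6))*(-97) = -15*(-97) = 1455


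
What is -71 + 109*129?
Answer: 13990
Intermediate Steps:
-71 + 109*129 = -71 + 14061 = 13990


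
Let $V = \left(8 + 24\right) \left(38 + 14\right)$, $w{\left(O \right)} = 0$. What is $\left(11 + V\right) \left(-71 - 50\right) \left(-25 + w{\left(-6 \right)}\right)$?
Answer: $5066875$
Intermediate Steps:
$V = 1664$ ($V = 32 \cdot 52 = 1664$)
$\left(11 + V\right) \left(-71 - 50\right) \left(-25 + w{\left(-6 \right)}\right) = \left(11 + 1664\right) \left(-71 - 50\right) \left(-25 + 0\right) = 1675 \left(-121\right) \left(-25\right) = \left(-202675\right) \left(-25\right) = 5066875$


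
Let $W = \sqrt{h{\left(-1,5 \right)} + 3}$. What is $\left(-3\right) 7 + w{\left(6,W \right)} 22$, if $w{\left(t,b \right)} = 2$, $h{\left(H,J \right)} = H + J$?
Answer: $23$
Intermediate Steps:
$W = \sqrt{7}$ ($W = \sqrt{\left(-1 + 5\right) + 3} = \sqrt{4 + 3} = \sqrt{7} \approx 2.6458$)
$\left(-3\right) 7 + w{\left(6,W \right)} 22 = \left(-3\right) 7 + 2 \cdot 22 = -21 + 44 = 23$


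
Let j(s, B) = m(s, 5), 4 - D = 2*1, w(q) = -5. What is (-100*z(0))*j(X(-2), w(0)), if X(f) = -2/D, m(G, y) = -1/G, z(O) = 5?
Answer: -500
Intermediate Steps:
D = 2 (D = 4 - 2 = 2)
X(f) = -1 (X(f) = -2/2 = -2*1/2 = -1)
j(s, B) = -1/s
(-100*z(0))*j(X(-2), w(0)) = (-100*5)*(-1/(-1)) = -(-500)*(-1) = -500*1 = -500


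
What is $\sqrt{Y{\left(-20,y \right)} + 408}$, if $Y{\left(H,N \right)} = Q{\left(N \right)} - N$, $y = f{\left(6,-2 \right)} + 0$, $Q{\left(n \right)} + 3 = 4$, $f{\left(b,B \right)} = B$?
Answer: $\sqrt{411} \approx 20.273$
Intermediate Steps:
$Q{\left(n \right)} = 1$ ($Q{\left(n \right)} = -3 + 4 = 1$)
$y = -2$ ($y = -2 + 0 = -2$)
$Y{\left(H,N \right)} = 1 - N$
$\sqrt{Y{\left(-20,y \right)} + 408} = \sqrt{\left(1 - -2\right) + 408} = \sqrt{\left(1 + 2\right) + 408} = \sqrt{3 + 408} = \sqrt{411}$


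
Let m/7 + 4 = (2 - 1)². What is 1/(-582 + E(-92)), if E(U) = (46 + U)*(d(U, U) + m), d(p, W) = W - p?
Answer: 1/384 ≈ 0.0026042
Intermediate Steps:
m = -21 (m = -28 + 7*(2 - 1)² = -28 + 7*1² = -28 + 7*1 = -28 + 7 = -21)
E(U) = -966 - 21*U (E(U) = (46 + U)*((U - U) - 21) = (46 + U)*(0 - 21) = (46 + U)*(-21) = -966 - 21*U)
1/(-582 + E(-92)) = 1/(-582 + (-966 - 21*(-92))) = 1/(-582 + (-966 + 1932)) = 1/(-582 + 966) = 1/384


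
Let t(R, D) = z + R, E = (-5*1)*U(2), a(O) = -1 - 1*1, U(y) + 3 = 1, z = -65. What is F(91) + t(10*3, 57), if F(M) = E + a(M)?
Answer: -27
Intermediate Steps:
U(y) = -2 (U(y) = -3 + 1 = -2)
a(O) = -2 (a(O) = -1 - 1 = -2)
E = 10 (E = -5*1*(-2) = -5*(-2) = 10)
t(R, D) = -65 + R
F(M) = 8 (F(M) = 10 - 2 = 8)
F(91) + t(10*3, 57) = 8 + (-65 + 10*3) = 8 + (-65 + 30) = 8 - 35 = -27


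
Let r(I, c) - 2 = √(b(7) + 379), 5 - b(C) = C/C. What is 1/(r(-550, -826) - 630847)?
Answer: -630845/397965413642 - √383/397965413642 ≈ -1.5852e-6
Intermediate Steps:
b(C) = 4 (b(C) = 5 - C/C = 5 - 1*1 = 5 - 1 = 4)
r(I, c) = 2 + √383 (r(I, c) = 2 + √(4 + 379) = 2 + √383)
1/(r(-550, -826) - 630847) = 1/((2 + √383) - 630847) = 1/(-630845 + √383)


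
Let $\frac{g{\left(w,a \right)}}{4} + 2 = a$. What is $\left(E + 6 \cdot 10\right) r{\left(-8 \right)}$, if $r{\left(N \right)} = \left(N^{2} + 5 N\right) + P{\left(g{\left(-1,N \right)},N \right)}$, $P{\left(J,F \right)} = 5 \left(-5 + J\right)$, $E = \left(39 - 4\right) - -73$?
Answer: $-33768$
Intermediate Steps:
$g{\left(w,a \right)} = -8 + 4 a$
$E = 108$ ($E = \left(39 - 4\right) + 73 = 35 + 73 = 108$)
$P{\left(J,F \right)} = -25 + 5 J$
$r{\left(N \right)} = -65 + N^{2} + 25 N$ ($r{\left(N \right)} = \left(N^{2} + 5 N\right) + \left(-25 + 5 \left(-8 + 4 N\right)\right) = \left(N^{2} + 5 N\right) + \left(-25 + \left(-40 + 20 N\right)\right) = \left(N^{2} + 5 N\right) + \left(-65 + 20 N\right) = -65 + N^{2} + 25 N$)
$\left(E + 6 \cdot 10\right) r{\left(-8 \right)} = \left(108 + 6 \cdot 10\right) \left(-65 + \left(-8\right)^{2} + 25 \left(-8\right)\right) = \left(108 + 60\right) \left(-65 + 64 - 200\right) = 168 \left(-201\right) = -33768$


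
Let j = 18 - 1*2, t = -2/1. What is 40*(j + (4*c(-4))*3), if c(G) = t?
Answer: -320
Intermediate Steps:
t = -2 (t = -2*1 = -2)
c(G) = -2
j = 16 (j = 18 - 2 = 16)
40*(j + (4*c(-4))*3) = 40*(16 + (4*(-2))*3) = 40*(16 - 8*3) = 40*(16 - 24) = 40*(-8) = -320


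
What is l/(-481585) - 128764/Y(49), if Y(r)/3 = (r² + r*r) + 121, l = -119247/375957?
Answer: -2590377409712293/297111668277645 ≈ -8.7185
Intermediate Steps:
l = -39749/125319 (l = -119247*1/375957 = -39749/125319 ≈ -0.31718)
Y(r) = 363 + 6*r² (Y(r) = 3*((r² + r*r) + 121) = 3*((r² + r²) + 121) = 3*(2*r² + 121) = 3*(121 + 2*r²) = 363 + 6*r²)
l/(-481585) - 128764/Y(49) = -39749/125319/(-481585) - 128764/(363 + 6*49²) = -39749/125319*(-1/481585) - 128764/(363 + 6*2401) = 39749/60351750615 - 128764/(363 + 14406) = 39749/60351750615 - 128764/14769 = -2590377409712293/297111668277645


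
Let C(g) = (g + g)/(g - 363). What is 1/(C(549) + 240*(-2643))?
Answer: -31/19663737 ≈ -1.5765e-6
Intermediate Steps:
C(g) = 2*g/(-363 + g) (C(g) = (2*g)/(-363 + g) = 2*g/(-363 + g))
1/(C(549) + 240*(-2643)) = 1/(2*549/(-363 + 549) + 240*(-2643)) = 1/(2*549/186 - 634320) = 1/(2*549*(1/186) - 634320) = 1/(183/31 - 634320) = 1/(-19663737/31) = -31/19663737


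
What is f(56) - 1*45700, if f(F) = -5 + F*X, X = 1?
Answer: -45649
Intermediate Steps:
f(F) = -5 + F (f(F) = -5 + F*1 = -5 + F)
f(56) - 1*45700 = (-5 + 56) - 1*45700 = 51 - 45700 = -45649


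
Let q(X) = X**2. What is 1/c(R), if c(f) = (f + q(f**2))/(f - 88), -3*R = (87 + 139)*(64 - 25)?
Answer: -17/418588375491 ≈ -4.0613e-11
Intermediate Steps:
R = -2938 (R = -(87 + 139)*(64 - 25)/3 = -226*39/3 = -1/3*8814 = -2938)
c(f) = (f + f**4)/(-88 + f) (c(f) = (f + (f**2)**2)/(f - 88) = (f + f**4)/(-88 + f))
1/c(R) = 1/((-2938 + (-2938)**4)/(-88 - 2938)) = 1/((-2938 + 74508730840336)/(-3026)) = 1/(-1/3026*74508730837398) = 1/(-418588375491/17) = -17/418588375491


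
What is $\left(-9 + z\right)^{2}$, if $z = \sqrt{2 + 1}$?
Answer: $\left(9 - \sqrt{3}\right)^{2} \approx 52.823$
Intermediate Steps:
$z = \sqrt{3} \approx 1.732$
$\left(-9 + z\right)^{2} = \left(-9 + \sqrt{3}\right)^{2}$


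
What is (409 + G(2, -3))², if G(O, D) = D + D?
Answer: 162409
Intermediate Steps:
G(O, D) = 2*D
(409 + G(2, -3))² = (409 + 2*(-3))² = (409 - 6)² = 403² = 162409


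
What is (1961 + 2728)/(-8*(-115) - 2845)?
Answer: -4689/1925 ≈ -2.4358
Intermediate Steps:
(1961 + 2728)/(-8*(-115) - 2845) = 4689/(920 - 2845) = 4689/(-1925) = 4689*(-1/1925) = -4689/1925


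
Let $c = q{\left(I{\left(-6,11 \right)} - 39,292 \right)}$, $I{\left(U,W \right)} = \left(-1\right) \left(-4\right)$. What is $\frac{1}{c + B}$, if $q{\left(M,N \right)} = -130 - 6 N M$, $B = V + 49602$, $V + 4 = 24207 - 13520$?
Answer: $\frac{1}{121475} \approx 8.2321 \cdot 10^{-6}$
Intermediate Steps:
$I{\left(U,W \right)} = 4$
$V = 10683$ ($V = -4 + \left(24207 - 13520\right) = -4 + 10687 = 10683$)
$B = 60285$ ($B = 10683 + 49602 = 60285$)
$q{\left(M,N \right)} = -130 - 6 M N$
$c = 61190$ ($c = -130 - 6 \left(4 - 39\right) 292 = -130 - \left(-210\right) 292 = -130 + 61320 = 61190$)
$\frac{1}{c + B} = \frac{1}{61190 + 60285} = \frac{1}{121475}$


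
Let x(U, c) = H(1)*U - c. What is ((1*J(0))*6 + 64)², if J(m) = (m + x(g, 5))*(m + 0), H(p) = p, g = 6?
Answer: 4096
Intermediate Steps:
x(U, c) = U - c (x(U, c) = 1*U - c = U - c)
J(m) = m*(1 + m) (J(m) = (m + (6 - 1*5))*(m + 0) = (m + (6 - 5))*m = (m + 1)*m = (1 + m)*m = m*(1 + m))
((1*J(0))*6 + 64)² = ((1*(0*(1 + 0)))*6 + 64)² = ((1*(0*1))*6 + 64)² = ((1*0)*6 + 64)² = (0*6 + 64)² = (0 + 64)² = 64² = 4096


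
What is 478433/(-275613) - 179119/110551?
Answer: -102258771530/30469292763 ≈ -3.3561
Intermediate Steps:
478433/(-275613) - 179119/110551 = 478433*(-1/275613) - 179119*1/110551 = -478433/275613 - 179119/110551 = -102258771530/30469292763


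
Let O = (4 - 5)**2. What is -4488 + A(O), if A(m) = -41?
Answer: -4529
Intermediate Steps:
O = 1 (O = (-1)**2 = 1)
-4488 + A(O) = -4488 - 41 = -4529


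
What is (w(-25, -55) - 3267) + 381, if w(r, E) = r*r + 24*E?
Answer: -3581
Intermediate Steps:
w(r, E) = r**2 + 24*E
(w(-25, -55) - 3267) + 381 = (((-25)**2 + 24*(-55)) - 3267) + 381 = ((625 - 1320) - 3267) + 381 = (-695 - 3267) + 381 = -3962 + 381 = -3581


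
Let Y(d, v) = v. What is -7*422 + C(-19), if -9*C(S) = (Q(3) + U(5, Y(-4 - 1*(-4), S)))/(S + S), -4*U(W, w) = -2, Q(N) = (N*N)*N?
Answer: -2020481/684 ≈ -2953.9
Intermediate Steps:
Q(N) = N³ (Q(N) = N²*N = N³)
U(W, w) = ½ (U(W, w) = -¼*(-2) = ½)
C(S) = -55/(36*S) (C(S) = -(3³ + ½)/(9*(S + S)) = -(27 + ½)/(9*(2*S)) = -55*1/(2*S)/18 = -55/(36*S))
-7*422 + C(-19) = -7*422 - 55/36/(-19) = -2954 - 55/36*(-1/19) = -2954 + 55/684 = -2020481/684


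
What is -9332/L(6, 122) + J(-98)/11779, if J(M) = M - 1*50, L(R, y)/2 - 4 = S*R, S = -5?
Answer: 27478483/153127 ≈ 179.45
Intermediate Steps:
L(R, y) = 8 - 10*R (L(R, y) = 8 + 2*(-5*R) = 8 - 10*R)
J(M) = -50 + M (J(M) = M - 50 = -50 + M)
-9332/L(6, 122) + J(-98)/11779 = -9332/(8 - 10*6) + (-50 - 98)/11779 = -9332/(8 - 60) - 148*1/11779 = -9332/(-52) - 148/11779 = -9332*(-1/52) - 148/11779 = 2333/13 - 148/11779 = 27478483/153127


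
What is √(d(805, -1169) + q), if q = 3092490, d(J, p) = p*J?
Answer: √2151445 ≈ 1466.8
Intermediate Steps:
d(J, p) = J*p
√(d(805, -1169) + q) = √(805*(-1169) + 3092490) = √(-941045 + 3092490) = √2151445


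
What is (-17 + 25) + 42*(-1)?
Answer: -34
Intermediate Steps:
(-17 + 25) + 42*(-1) = 8 - 42 = -34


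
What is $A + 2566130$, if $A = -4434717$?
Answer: $-1868587$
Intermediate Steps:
$A + 2566130 = -4434717 + 2566130 = -1868587$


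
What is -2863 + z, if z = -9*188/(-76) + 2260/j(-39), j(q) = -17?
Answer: -960498/323 ≈ -2973.7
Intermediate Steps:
z = -35749/323 (z = -9*188/(-76) + 2260/(-17) = -1692*(-1/76) + 2260*(-1/17) = 423/19 - 2260/17 = -35749/323 ≈ -110.68)
-2863 + z = -2863 - 35749/323 = -960498/323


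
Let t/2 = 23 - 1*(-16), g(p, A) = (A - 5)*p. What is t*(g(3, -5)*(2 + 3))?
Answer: -11700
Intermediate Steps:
g(p, A) = p*(-5 + A) (g(p, A) = (-5 + A)*p = p*(-5 + A))
t = 78 (t = 2*(23 - 1*(-16)) = 2*(23 + 16) = 2*39 = 78)
t*(g(3, -5)*(2 + 3)) = 78*((3*(-5 - 5))*(2 + 3)) = 78*((3*(-10))*5) = 78*(-30*5) = 78*(-150) = -11700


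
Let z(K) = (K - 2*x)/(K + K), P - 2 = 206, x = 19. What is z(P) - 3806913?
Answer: -791837819/208 ≈ -3.8069e+6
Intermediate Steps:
P = 208 (P = 2 + 206 = 208)
z(K) = (-38 + K)/(2*K) (z(K) = (K - 2*19)/(K + K) = (K - 38)/((2*K)) = (-38 + K)*(1/(2*K)) = (-38 + K)/(2*K))
z(P) - 3806913 = (1/2)*(-38 + 208)/208 - 3806913 = (1/2)*(1/208)*170 - 3806913 = 85/208 - 3806913 = -791837819/208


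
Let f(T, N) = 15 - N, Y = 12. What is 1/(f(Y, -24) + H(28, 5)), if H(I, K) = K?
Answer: 1/44 ≈ 0.022727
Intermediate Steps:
1/(f(Y, -24) + H(28, 5)) = 1/((15 - 1*(-24)) + 5) = 1/((15 + 24) + 5) = 1/(39 + 5) = 1/44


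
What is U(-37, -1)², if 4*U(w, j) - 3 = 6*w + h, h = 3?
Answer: 2916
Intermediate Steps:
U(w, j) = 3/2 + 3*w/2 (U(w, j) = ¾ + (6*w + 3)/4 = ¾ + (3 + 6*w)/4 = ¾ + (¾ + 3*w/2) = 3/2 + 3*w/2)
U(-37, -1)² = (3/2 + (3/2)*(-37))² = (3/2 - 111/2)² = (-54)² = 2916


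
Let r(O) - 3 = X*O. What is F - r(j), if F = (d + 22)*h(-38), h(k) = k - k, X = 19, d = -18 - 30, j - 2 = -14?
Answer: 225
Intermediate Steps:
j = -12 (j = 2 - 14 = -12)
d = -48
h(k) = 0
r(O) = 3 + 19*O
F = 0 (F = (-48 + 22)*0 = -26*0 = 0)
F - r(j) = 0 - (3 + 19*(-12)) = 0 - (3 - 228) = 0 - 1*(-225) = 0 + 225 = 225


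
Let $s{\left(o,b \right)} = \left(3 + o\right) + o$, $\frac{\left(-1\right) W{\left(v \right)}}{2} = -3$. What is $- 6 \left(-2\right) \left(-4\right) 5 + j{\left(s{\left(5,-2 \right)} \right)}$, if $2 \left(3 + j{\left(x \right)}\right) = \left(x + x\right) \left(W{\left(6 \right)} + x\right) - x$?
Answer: $- \frac{5}{2} \approx -2.5$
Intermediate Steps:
$W{\left(v \right)} = 6$ ($W{\left(v \right)} = \left(-2\right) \left(-3\right) = 6$)
$s{\left(o,b \right)} = 3 + 2 o$
$j{\left(x \right)} = -3 - \frac{x}{2} + x \left(6 + x\right)$ ($j{\left(x \right)} = -3 + \frac{\left(x + x\right) \left(6 + x\right) - x}{2} = -3 + \frac{2 x \left(6 + x\right) - x}{2} = -3 + \frac{- x + 2 x \left(6 + x\right)}{2} = -3 + \left(- \frac{x}{2} + x \left(6 + x\right)\right) = -3 - \frac{x}{2} + x \left(6 + x\right)$)
$- 6 \left(-2\right) \left(-4\right) 5 + j{\left(s{\left(5,-2 \right)} \right)} = - 6 \left(-2\right) \left(-4\right) 5 + \left(-3 + \left(3 + 2 \cdot 5\right)^{2} + \frac{11 \left(3 + 2 \cdot 5\right)}{2}\right) = - 6 \cdot 8 \cdot 5 + \left(-3 + \left(3 + 10\right)^{2} + \frac{11 \left(3 + 10\right)}{2}\right) = \left(-6\right) 40 + \left(-3 + 13^{2} + \frac{11}{2} \cdot 13\right) = -240 + \left(-3 + 169 + \frac{143}{2}\right) = -240 + \frac{475}{2} = - \frac{5}{2}$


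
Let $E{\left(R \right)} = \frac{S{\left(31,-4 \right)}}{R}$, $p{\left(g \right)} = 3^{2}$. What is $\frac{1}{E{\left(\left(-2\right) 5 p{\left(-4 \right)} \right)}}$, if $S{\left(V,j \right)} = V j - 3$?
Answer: $\frac{90}{127} \approx 0.70866$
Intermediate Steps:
$S{\left(V,j \right)} = -3 + V j$
$p{\left(g \right)} = 9$
$E{\left(R \right)} = - \frac{127}{R}$ ($E{\left(R \right)} = \frac{-3 + 31 \left(-4\right)}{R} = \frac{-3 - 124}{R} = - \frac{127}{R}$)
$\frac{1}{E{\left(\left(-2\right) 5 p{\left(-4 \right)} \right)}} = \frac{1}{\left(-127\right) \frac{1}{\left(-2\right) 5 \cdot 9}} = \frac{1}{\left(-127\right) \frac{1}{\left(-10\right) 9}} = \frac{1}{\left(-127\right) \frac{1}{-90}} = \frac{1}{\left(-127\right) \left(- \frac{1}{90}\right)} = \frac{1}{\frac{127}{90}} = \frac{90}{127}$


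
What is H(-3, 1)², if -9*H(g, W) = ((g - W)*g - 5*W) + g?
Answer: 16/81 ≈ 0.19753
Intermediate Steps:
H(g, W) = -g/9 + 5*W/9 - g*(g - W)/9 (H(g, W) = -(((g - W)*g - 5*W) + g)/9 = -((g*(g - W) - 5*W) + g)/9 = -((-5*W + g*(g - W)) + g)/9 = -(g - 5*W + g*(g - W))/9 = -g/9 + 5*W/9 - g*(g - W)/9)
H(-3, 1)² = (-⅑*(-3) - ⅑*(-3)² + (5/9)*1 + (⅑)*1*(-3))² = (⅓ - ⅑*9 + 5/9 - ⅓)² = (⅓ - 1 + 5/9 - ⅓)² = (-4/9)² = 16/81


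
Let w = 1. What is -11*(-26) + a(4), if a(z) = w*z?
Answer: 290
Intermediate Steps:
a(z) = z (a(z) = 1*z = z)
-11*(-26) + a(4) = -11*(-26) + 4 = 286 + 4 = 290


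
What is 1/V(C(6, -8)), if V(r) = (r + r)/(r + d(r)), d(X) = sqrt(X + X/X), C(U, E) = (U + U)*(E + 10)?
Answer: 29/48 ≈ 0.60417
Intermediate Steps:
C(U, E) = 2*U*(10 + E) (C(U, E) = (2*U)*(10 + E) = 2*U*(10 + E))
d(X) = sqrt(1 + X) (d(X) = sqrt(X + 1) = sqrt(1 + X))
V(r) = 2*r/(r + sqrt(1 + r)) (V(r) = (r + r)/(r + sqrt(1 + r)) = (2*r)/(r + sqrt(1 + r)) = 2*r/(r + sqrt(1 + r)))
1/V(C(6, -8)) = 1/(2*(2*6*(10 - 8))/(2*6*(10 - 8) + sqrt(1 + 2*6*(10 - 8)))) = 1/(2*(2*6*2)/(2*6*2 + sqrt(1 + 2*6*2))) = 1/(2*24/(24 + sqrt(1 + 24))) = 1/(2*24/(24 + sqrt(25))) = 1/(2*24/(24 + 5)) = 1/(2*24/29) = 1/(2*24*(1/29)) = 1/(48/29) = 29/48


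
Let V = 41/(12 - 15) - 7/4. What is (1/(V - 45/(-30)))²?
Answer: 144/27889 ≈ 0.0051633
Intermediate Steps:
V = -185/12 (V = 41/(-3) - 7*¼ = 41*(-⅓) - 7/4 = -41/3 - 7/4 = -185/12 ≈ -15.417)
(1/(V - 45/(-30)))² = (1/(-185/12 - 45/(-30)))² = (1/(-185/12 - 45*(-1/30)))² = (1/(-185/12 + 3/2))² = (1/(-167/12))² = (-12/167)² = 144/27889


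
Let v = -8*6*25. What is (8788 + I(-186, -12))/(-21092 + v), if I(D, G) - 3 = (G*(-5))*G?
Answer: -8071/22292 ≈ -0.36206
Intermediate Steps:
I(D, G) = 3 - 5*G² (I(D, G) = 3 + (G*(-5))*G = 3 + (-5*G)*G = 3 - 5*G²)
v = -1200 (v = -48*25 = -1200)
(8788 + I(-186, -12))/(-21092 + v) = (8788 + (3 - 5*(-12)²))/(-21092 - 1200) = (8788 + (3 - 5*144))/(-22292) = (8788 + (3 - 720))*(-1/22292) = (8788 - 717)*(-1/22292) = 8071*(-1/22292) = -8071/22292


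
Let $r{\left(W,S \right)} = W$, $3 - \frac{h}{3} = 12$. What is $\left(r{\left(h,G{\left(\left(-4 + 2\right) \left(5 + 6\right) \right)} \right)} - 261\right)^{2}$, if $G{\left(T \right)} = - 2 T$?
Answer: $82944$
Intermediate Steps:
$h = -27$ ($h = 9 - 36 = -27$)
$\left(r{\left(h,G{\left(\left(-4 + 2\right) \left(5 + 6\right) \right)} \right)} - 261\right)^{2} = \left(-27 - 261\right)^{2} = \left(-288\right)^{2} = 82944$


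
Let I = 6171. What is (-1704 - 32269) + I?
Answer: -27802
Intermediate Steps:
(-1704 - 32269) + I = (-1704 - 32269) + 6171 = -33973 + 6171 = -27802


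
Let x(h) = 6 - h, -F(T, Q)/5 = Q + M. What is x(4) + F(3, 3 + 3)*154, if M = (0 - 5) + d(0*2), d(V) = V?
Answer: -768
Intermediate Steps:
M = -5 (M = (0 - 5) + 0*2 = -5 + 0 = -5)
F(T, Q) = 25 - 5*Q (F(T, Q) = -5*(Q - 5) = -5*(-5 + Q) = 25 - 5*Q)
x(4) + F(3, 3 + 3)*154 = (6 - 1*4) + (25 - 5*(3 + 3))*154 = (6 - 4) + (25 - 5*6)*154 = 2 + (25 - 30)*154 = 2 - 5*154 = 2 - 770 = -768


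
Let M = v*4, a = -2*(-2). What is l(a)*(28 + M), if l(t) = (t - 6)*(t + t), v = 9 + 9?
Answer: -1600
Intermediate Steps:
a = 4
v = 18
l(t) = 2*t*(-6 + t) (l(t) = (-6 + t)*(2*t) = 2*t*(-6 + t))
M = 72 (M = 18*4 = 72)
l(a)*(28 + M) = (2*4*(-6 + 4))*(28 + 72) = (2*4*(-2))*100 = -16*100 = -1600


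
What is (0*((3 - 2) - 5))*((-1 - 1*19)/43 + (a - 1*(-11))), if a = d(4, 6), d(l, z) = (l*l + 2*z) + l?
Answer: 0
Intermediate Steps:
d(l, z) = l + l**2 + 2*z (d(l, z) = (l**2 + 2*z) + l = l + l**2 + 2*z)
a = 32 (a = 4 + 4**2 + 2*6 = 4 + 16 + 12 = 32)
(0*((3 - 2) - 5))*((-1 - 1*19)/43 + (a - 1*(-11))) = (0*((3 - 2) - 5))*((-1 - 1*19)/43 + (32 - 1*(-11))) = (0*(1 - 5))*((-1 - 19)*(1/43) + (32 + 11)) = (0*(-4))*(-20*1/43 + 43) = 0*(-20/43 + 43) = 0*(1829/43) = 0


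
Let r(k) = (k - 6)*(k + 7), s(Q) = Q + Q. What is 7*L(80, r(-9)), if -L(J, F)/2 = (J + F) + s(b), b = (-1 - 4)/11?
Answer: -16800/11 ≈ -1527.3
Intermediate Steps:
b = -5/11 (b = -5*1/11 = -5/11 ≈ -0.45455)
s(Q) = 2*Q
r(k) = (-6 + k)*(7 + k)
L(J, F) = 20/11 - 2*F - 2*J (L(J, F) = -2*((J + F) + 2*(-5/11)) = -2*((F + J) - 10/11) = -2*(-10/11 + F + J) = 20/11 - 2*F - 2*J)
7*L(80, r(-9)) = 7*(20/11 - 2*(-42 - 9 + (-9)**2) - 2*80) = 7*(20/11 - 2*(-42 - 9 + 81) - 160) = 7*(20/11 - 2*30 - 160) = 7*(20/11 - 60 - 160) = 7*(-2400/11) = -16800/11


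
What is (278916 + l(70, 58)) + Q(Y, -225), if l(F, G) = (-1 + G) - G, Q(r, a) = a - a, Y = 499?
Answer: 278915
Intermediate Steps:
Q(r, a) = 0
l(F, G) = -1
(278916 + l(70, 58)) + Q(Y, -225) = (278916 - 1) + 0 = 278915 + 0 = 278915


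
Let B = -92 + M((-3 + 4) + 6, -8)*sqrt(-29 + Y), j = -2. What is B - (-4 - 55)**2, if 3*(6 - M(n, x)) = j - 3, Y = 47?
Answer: -3573 + 23*sqrt(2) ≈ -3540.5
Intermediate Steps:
M(n, x) = 23/3 (M(n, x) = 6 - (-2 - 3)/3 = 6 - 1/3*(-5) = 6 + 5/3 = 23/3)
B = -92 + 23*sqrt(2) (B = -92 + 23*sqrt(-29 + 47)/3 = -92 + 23*sqrt(18)/3 = -92 + 23*(3*sqrt(2))/3 = -92 + 23*sqrt(2) ≈ -59.473)
B - (-4 - 55)**2 = (-92 + 23*sqrt(2)) - (-4 - 55)**2 = (-92 + 23*sqrt(2)) - 1*(-59)**2 = (-92 + 23*sqrt(2)) - 1*3481 = (-92 + 23*sqrt(2)) - 3481 = -3573 + 23*sqrt(2)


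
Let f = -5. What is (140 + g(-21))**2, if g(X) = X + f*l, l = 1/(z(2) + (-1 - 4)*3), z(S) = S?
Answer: 2408704/169 ≈ 14253.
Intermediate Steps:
l = -1/13 (l = 1/(2 + (-1 - 4)*3) = 1/(2 - 5*3) = 1/(2 - 15) = 1/(-13) = -1/13 ≈ -0.076923)
g(X) = 5/13 + X (g(X) = X - 5*(-1/13) = X + 5/13 = 5/13 + X)
(140 + g(-21))**2 = (140 + (5/13 - 21))**2 = (140 - 268/13)**2 = (1552/13)**2 = 2408704/169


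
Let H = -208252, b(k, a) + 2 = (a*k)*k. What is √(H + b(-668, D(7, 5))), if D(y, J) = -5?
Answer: I*√2439374 ≈ 1561.8*I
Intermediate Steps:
b(k, a) = -2 + a*k² (b(k, a) = -2 + (a*k)*k = -2 + a*k²)
√(H + b(-668, D(7, 5))) = √(-208252 + (-2 - 5*(-668)²)) = √(-208252 + (-2 - 5*446224)) = √(-208252 + (-2 - 2231120)) = √(-208252 - 2231122) = √(-2439374) = I*√2439374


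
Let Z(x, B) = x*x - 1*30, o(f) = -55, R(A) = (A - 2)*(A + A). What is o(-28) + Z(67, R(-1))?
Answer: 4404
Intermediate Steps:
R(A) = 2*A*(-2 + A) (R(A) = (-2 + A)*(2*A) = 2*A*(-2 + A))
Z(x, B) = -30 + x² (Z(x, B) = x² - 30 = -30 + x²)
o(-28) + Z(67, R(-1)) = -55 + (-30 + 67²) = -55 + (-30 + 4489) = -55 + 4459 = 4404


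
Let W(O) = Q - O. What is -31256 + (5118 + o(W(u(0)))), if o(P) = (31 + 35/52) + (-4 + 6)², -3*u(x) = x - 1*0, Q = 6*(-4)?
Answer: -1357321/52 ≈ -26102.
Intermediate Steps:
Q = -24
u(x) = -x/3 (u(x) = -(x - 1*0)/3 = -(x + 0)/3 = -x/3)
W(O) = -24 - O
o(P) = 1855/52 (o(P) = (31 + 35*(1/52)) + 2² = (31 + 35/52) + 4 = 1647/52 + 4 = 1855/52)
-31256 + (5118 + o(W(u(0)))) = -31256 + (5118 + 1855/52) = -31256 + 267991/52 = -1357321/52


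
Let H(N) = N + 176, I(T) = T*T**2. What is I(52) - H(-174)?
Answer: 140606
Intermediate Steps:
I(T) = T**3
H(N) = 176 + N
I(52) - H(-174) = 52**3 - (176 - 174) = 140608 - 1*2 = 140608 - 2 = 140606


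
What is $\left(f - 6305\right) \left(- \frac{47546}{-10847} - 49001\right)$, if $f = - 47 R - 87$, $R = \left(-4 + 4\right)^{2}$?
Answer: $\frac{3397132595992}{10847} \approx 3.1319 \cdot 10^{8}$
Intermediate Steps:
$R = 0$ ($R = 0^{2} = 0$)
$f = -87$ ($f = \left(-47\right) 0 - 87 = 0 - 87 = -87$)
$\left(f - 6305\right) \left(- \frac{47546}{-10847} - 49001\right) = \left(-87 - 6305\right) \left(- \frac{47546}{-10847} - 49001\right) = - 6392 \left(\left(-47546\right) \left(- \frac{1}{10847}\right) - 49001\right) = - 6392 \left(\frac{47546}{10847} - 49001\right) = \left(-6392\right) \left(- \frac{531466301}{10847}\right) = \frac{3397132595992}{10847}$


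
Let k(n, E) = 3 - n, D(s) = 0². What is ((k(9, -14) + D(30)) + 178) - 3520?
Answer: -3348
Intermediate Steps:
D(s) = 0
((k(9, -14) + D(30)) + 178) - 3520 = (((3 - 1*9) + 0) + 178) - 3520 = (((3 - 9) + 0) + 178) - 3520 = ((-6 + 0) + 178) - 3520 = (-6 + 178) - 3520 = 172 - 3520 = -3348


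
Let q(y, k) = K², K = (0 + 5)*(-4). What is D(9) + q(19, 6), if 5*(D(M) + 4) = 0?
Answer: 396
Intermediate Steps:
K = -20 (K = 5*(-4) = -20)
D(M) = -4 (D(M) = -4 + (⅕)*0 = -4 + 0 = -4)
q(y, k) = 400 (q(y, k) = (-20)² = 400)
D(9) + q(19, 6) = -4 + 400 = 396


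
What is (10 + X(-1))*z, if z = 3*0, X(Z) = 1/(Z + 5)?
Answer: 0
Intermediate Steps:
X(Z) = 1/(5 + Z)
z = 0
(10 + X(-1))*z = (10 + 1/(5 - 1))*0 = (10 + 1/4)*0 = (10 + ¼)*0 = (41/4)*0 = 0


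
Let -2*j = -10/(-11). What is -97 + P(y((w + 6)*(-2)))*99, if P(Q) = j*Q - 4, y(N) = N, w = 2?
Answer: 227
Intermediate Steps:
j = -5/11 (j = -(-5)/(-11) = -(-5)*(-1)/11 = -½*10/11 = -5/11 ≈ -0.45455)
P(Q) = -4 - 5*Q/11 (P(Q) = -5*Q/11 - 4 = -4 - 5*Q/11)
-97 + P(y((w + 6)*(-2)))*99 = -97 + (-4 - 5*(2 + 6)*(-2)/11)*99 = -97 + (-4 - 40*(-2)/11)*99 = -97 + (-4 - 5/11*(-16))*99 = -97 + (-4 + 80/11)*99 = -97 + (36/11)*99 = -97 + 324 = 227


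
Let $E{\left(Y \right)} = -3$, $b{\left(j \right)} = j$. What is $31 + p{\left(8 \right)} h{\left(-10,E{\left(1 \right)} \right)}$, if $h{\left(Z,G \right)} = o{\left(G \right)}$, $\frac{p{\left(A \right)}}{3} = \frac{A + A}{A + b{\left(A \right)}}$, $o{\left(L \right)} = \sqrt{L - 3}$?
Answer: $31 + 3 i \sqrt{6} \approx 31.0 + 7.3485 i$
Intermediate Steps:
$o{\left(L \right)} = \sqrt{-3 + L}$
$p{\left(A \right)} = 3$ ($p{\left(A \right)} = 3 \frac{A + A}{A + A} = 3 \frac{2 A}{2 A} = 3 \cdot 2 A \frac{1}{2 A} = 3 \cdot 1 = 3$)
$h{\left(Z,G \right)} = \sqrt{-3 + G}$
$31 + p{\left(8 \right)} h{\left(-10,E{\left(1 \right)} \right)} = 31 + 3 \sqrt{-3 - 3} = 31 + 3 \sqrt{-6} = 31 + 3 i \sqrt{6}$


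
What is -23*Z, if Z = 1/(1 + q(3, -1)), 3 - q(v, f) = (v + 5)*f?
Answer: -23/12 ≈ -1.9167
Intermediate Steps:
q(v, f) = 3 - f*(5 + v) (q(v, f) = 3 - (v + 5)*f = 3 - (5 + v)*f = 3 - f*(5 + v))
Z = 1/12 (Z = 1/(1 + (3 - 5*(-1) - 1*(-1)*3)) = 1/(1 + (3 + 5 + 3)) = 1/(1 + 11) = 1/12 ≈ 0.083333)
-23*Z = -23*1/12 = -23/12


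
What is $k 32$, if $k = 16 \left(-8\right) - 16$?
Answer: $-4608$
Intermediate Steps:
$k = -144$ ($k = -128 - 16 = -144$)
$k 32 = \left(-144\right) 32 = -4608$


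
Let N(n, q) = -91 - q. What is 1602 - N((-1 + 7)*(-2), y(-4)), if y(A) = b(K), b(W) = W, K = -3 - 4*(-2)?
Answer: 1698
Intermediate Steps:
K = 5 (K = -3 + 8 = 5)
y(A) = 5
1602 - N((-1 + 7)*(-2), y(-4)) = 1602 - (-91 - 1*5) = 1602 - (-91 - 5) = 1602 - 1*(-96) = 1602 + 96 = 1698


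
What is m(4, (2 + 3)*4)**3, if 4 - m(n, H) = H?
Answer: -4096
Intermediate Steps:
m(n, H) = 4 - H
m(4, (2 + 3)*4)**3 = (4 - (2 + 3)*4)**3 = (4 - 5*4)**3 = (4 - 1*20)**3 = (4 - 20)**3 = (-16)**3 = -4096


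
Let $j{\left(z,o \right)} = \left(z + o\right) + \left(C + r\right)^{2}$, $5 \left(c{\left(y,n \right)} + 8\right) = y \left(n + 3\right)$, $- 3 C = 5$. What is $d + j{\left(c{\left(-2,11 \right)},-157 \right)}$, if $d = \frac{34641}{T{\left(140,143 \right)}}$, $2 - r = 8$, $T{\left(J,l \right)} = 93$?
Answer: $\frac{363623}{1395} \approx 260.66$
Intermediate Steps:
$C = - \frac{5}{3}$ ($C = \left(- \frac{1}{3}\right) 5 = - \frac{5}{3} \approx -1.6667$)
$r = -6$ ($r = 2 - 8 = -6$)
$c{\left(y,n \right)} = -8 + \frac{y \left(3 + n\right)}{5}$ ($c{\left(y,n \right)} = -8 + \frac{y \left(n + 3\right)}{5} = -8 + \frac{y \left(3 + n\right)}{5}$)
$j{\left(z,o \right)} = \frac{529}{9} + o + z$ ($j{\left(z,o \right)} = \left(z + o\right) + \left(- \frac{5}{3} - 6\right)^{2} = \left(o + z\right) + \left(- \frac{23}{3}\right)^{2} = \left(o + z\right) + \frac{529}{9} = \frac{529}{9} + o + z$)
$d = \frac{11547}{31}$ ($d = \frac{34641}{93} = 34641 \cdot \frac{1}{93} = \frac{11547}{31} \approx 372.48$)
$d + j{\left(c{\left(-2,11 \right)},-157 \right)} = \frac{11547}{31} + \left(\frac{529}{9} - 157 + \left(-8 + \frac{3}{5} \left(-2\right) + \frac{1}{5} \cdot 11 \left(-2\right)\right)\right) = \frac{11547}{31} - \frac{5032}{45} = \frac{363623}{1395}$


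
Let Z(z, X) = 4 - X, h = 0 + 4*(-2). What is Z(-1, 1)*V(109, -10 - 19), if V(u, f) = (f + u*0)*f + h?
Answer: 2499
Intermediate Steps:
h = -8 (h = 0 - 8 = -8)
V(u, f) = -8 + f**2 (V(u, f) = (f + u*0)*f - 8 = (f + 0)*f - 8 = f*f - 8 = f**2 - 8 = -8 + f**2)
Z(-1, 1)*V(109, -10 - 19) = (4 - 1*1)*(-8 + (-10 - 19)**2) = (4 - 1)*(-8 + (-29)**2) = 3*(-8 + 841) = 3*833 = 2499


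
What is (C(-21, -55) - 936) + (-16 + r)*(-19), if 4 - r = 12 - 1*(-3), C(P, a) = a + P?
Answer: -499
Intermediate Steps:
C(P, a) = P + a
r = -11 (r = 4 - (12 - 1*(-3)) = 4 - (12 + 3) = 4 - 1*15 = 4 - 15 = -11)
(C(-21, -55) - 936) + (-16 + r)*(-19) = ((-21 - 55) - 936) + (-16 - 11)*(-19) = (-76 - 936) - 27*(-19) = -1012 + 513 = -499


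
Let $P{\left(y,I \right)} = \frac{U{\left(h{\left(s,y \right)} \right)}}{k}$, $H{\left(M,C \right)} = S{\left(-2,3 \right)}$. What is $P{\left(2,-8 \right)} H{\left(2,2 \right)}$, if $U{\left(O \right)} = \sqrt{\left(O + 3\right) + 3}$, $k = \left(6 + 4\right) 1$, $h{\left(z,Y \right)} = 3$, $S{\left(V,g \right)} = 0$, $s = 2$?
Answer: $0$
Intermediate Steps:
$k = 10$ ($k = 10 \cdot 1 = 10$)
$U{\left(O \right)} = \sqrt{6 + O}$ ($U{\left(O \right)} = \sqrt{\left(3 + O\right) + 3} = \sqrt{6 + O}$)
$H{\left(M,C \right)} = 0$
$P{\left(y,I \right)} = \frac{3}{10}$ ($P{\left(y,I \right)} = \frac{\sqrt{6 + 3}}{10} = \sqrt{9} \cdot \frac{1}{10} = 3 \cdot \frac{1}{10} = \frac{3}{10}$)
$P{\left(2,-8 \right)} H{\left(2,2 \right)} = \frac{3}{10} \cdot 0 = 0$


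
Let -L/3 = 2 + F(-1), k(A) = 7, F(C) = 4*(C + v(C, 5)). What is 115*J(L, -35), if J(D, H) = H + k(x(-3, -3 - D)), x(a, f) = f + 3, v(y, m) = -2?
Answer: -3220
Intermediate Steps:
x(a, f) = 3 + f
F(C) = -8 + 4*C (F(C) = 4*(C - 2) = 4*(-2 + C) = -8 + 4*C)
L = 30 (L = -3*(2 + (-8 + 4*(-1))) = -3*(2 + (-8 - 4)) = -3*(2 - 12) = -3*(-10) = 30)
J(D, H) = 7 + H (J(D, H) = H + 7 = 7 + H)
115*J(L, -35) = 115*(7 - 35) = 115*(-28) = -3220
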